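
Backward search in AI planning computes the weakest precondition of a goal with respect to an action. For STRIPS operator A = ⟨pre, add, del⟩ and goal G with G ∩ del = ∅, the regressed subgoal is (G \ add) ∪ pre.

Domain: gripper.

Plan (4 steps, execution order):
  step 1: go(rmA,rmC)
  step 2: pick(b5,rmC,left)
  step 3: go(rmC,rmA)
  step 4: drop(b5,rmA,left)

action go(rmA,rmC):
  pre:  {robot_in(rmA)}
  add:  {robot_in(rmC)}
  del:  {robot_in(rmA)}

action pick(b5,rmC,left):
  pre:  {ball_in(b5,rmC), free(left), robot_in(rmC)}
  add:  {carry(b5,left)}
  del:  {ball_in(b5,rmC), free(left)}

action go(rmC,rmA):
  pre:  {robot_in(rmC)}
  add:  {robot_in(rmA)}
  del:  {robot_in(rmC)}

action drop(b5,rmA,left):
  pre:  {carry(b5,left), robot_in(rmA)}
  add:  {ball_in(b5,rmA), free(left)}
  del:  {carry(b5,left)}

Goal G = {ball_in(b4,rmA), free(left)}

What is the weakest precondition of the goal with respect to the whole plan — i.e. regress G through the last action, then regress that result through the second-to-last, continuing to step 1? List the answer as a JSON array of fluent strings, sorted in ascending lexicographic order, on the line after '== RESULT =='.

Regress step by step:
  through step 4 (drop(b5,rmA,left)): drop {free(left)}, keep {ball_in(b4,rmA)}, require {carry(b5,left), robot_in(rmA)}
    → {ball_in(b4,rmA), carry(b5,left), robot_in(rmA)}
  through step 3 (go(rmC,rmA)): drop {robot_in(rmA)}, keep {ball_in(b4,rmA), carry(b5,left)}, require {robot_in(rmC)}
    → {ball_in(b4,rmA), carry(b5,left), robot_in(rmC)}
  through step 2 (pick(b5,rmC,left)): drop {carry(b5,left)}, keep {ball_in(b4,rmA), robot_in(rmC)}, require {ball_in(b5,rmC), free(left), robot_in(rmC)}
    → {ball_in(b4,rmA), ball_in(b5,rmC), free(left), robot_in(rmC)}
  through step 1 (go(rmA,rmC)): drop {robot_in(rmC)}, keep {ball_in(b4,rmA), ball_in(b5,rmC), free(left)}, require {robot_in(rmA)}
    → {ball_in(b4,rmA), ball_in(b5,rmC), free(left), robot_in(rmA)}

== RESULT ==
["ball_in(b4,rmA)", "ball_in(b5,rmC)", "free(left)", "robot_in(rmA)"]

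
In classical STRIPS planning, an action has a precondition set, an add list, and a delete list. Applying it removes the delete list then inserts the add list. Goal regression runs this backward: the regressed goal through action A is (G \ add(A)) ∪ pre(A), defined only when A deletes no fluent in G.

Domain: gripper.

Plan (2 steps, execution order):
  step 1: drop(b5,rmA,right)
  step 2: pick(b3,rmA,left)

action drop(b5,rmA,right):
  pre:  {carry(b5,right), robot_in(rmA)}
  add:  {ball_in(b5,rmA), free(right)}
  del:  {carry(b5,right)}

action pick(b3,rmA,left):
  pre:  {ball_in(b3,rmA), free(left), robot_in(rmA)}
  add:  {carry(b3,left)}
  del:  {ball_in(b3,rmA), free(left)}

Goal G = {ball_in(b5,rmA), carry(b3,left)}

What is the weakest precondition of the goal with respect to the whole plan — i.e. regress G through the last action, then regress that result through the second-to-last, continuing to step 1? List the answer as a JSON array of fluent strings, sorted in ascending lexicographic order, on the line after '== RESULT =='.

Work backward from the goal:
  through step 2 (pick(b3,rmA,left)): drop {carry(b3,left)}, keep {ball_in(b5,rmA)}, require {ball_in(b3,rmA), free(left), robot_in(rmA)}
    → {ball_in(b3,rmA), ball_in(b5,rmA), free(left), robot_in(rmA)}
  through step 1 (drop(b5,rmA,right)): drop {ball_in(b5,rmA)}, keep {ball_in(b3,rmA), free(left), robot_in(rmA)}, require {carry(b5,right), robot_in(rmA)}
    → {ball_in(b3,rmA), carry(b5,right), free(left), robot_in(rmA)}

== RESULT ==
["ball_in(b3,rmA)", "carry(b5,right)", "free(left)", "robot_in(rmA)"]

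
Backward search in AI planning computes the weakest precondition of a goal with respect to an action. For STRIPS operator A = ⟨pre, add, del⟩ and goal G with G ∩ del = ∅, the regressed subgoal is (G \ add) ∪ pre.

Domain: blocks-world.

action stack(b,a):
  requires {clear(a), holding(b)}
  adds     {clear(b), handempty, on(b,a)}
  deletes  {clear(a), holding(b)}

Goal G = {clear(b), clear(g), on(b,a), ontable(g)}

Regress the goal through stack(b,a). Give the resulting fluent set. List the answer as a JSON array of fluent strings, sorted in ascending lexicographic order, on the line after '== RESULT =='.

Compute (G \ add) ∪ pre:
  G ∩ del = {}  (empty — regression defined)
  G \ add = {clear(b), clear(g), on(b,a), ontable(g)} \ {clear(b), handempty, on(b,a)} = {clear(g), ontable(g)}
  ∪ pre   = {clear(g), ontable(g)} ∪ {clear(a), holding(b)}
          = {clear(a), clear(g), holding(b), ontable(g)}

== RESULT ==
["clear(a)", "clear(g)", "holding(b)", "ontable(g)"]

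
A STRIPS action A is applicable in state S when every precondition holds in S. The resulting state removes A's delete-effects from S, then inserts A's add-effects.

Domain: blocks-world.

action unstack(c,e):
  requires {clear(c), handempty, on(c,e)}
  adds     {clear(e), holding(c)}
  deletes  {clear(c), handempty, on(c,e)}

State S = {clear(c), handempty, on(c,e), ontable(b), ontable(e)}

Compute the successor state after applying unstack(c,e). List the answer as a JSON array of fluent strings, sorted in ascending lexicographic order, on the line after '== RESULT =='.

Progress:
  pre ⊆ S: {clear(c), handempty, on(c,e)} ⊆ S  — applicable
  S \ del = {ontable(b), ontable(e)}
  ∪ add   = {clear(e), holding(c), ontable(b), ontable(e)}

== RESULT ==
["clear(e)", "holding(c)", "ontable(b)", "ontable(e)"]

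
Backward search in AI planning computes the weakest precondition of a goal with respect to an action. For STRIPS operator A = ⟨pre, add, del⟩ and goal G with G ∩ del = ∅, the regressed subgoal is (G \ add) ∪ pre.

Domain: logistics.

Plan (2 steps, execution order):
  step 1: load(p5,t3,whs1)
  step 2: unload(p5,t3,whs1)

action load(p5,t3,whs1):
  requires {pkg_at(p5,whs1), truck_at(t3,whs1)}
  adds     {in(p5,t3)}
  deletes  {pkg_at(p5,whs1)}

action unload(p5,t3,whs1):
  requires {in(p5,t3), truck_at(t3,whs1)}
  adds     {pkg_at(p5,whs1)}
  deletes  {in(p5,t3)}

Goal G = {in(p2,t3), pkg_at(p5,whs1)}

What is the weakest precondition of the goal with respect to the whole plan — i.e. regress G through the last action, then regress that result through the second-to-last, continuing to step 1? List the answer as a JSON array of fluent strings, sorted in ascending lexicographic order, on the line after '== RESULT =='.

Work backward from the goal:
  through step 2 (unload(p5,t3,whs1)): drop {pkg_at(p5,whs1)}, keep {in(p2,t3)}, require {in(p5,t3), truck_at(t3,whs1)}
    → {in(p2,t3), in(p5,t3), truck_at(t3,whs1)}
  through step 1 (load(p5,t3,whs1)): drop {in(p5,t3)}, keep {in(p2,t3), truck_at(t3,whs1)}, require {pkg_at(p5,whs1), truck_at(t3,whs1)}
    → {in(p2,t3), pkg_at(p5,whs1), truck_at(t3,whs1)}

== RESULT ==
["in(p2,t3)", "pkg_at(p5,whs1)", "truck_at(t3,whs1)"]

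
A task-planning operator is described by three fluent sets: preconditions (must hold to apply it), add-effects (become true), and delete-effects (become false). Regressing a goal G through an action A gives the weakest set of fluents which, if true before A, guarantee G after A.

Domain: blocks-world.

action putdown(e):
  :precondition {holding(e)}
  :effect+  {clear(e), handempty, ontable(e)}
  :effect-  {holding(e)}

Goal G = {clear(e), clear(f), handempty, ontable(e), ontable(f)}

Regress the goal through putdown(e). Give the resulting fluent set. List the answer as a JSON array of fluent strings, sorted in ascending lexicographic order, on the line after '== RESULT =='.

Regress:
  G ∩ del = {}  (empty — regression defined)
  G \ add = {clear(e), clear(f), handempty, ontable(e), ontable(f)} \ {clear(e), handempty, ontable(e)} = {clear(f), ontable(f)}
  ∪ pre   = {clear(f), ontable(f)} ∪ {holding(e)}
          = {clear(f), holding(e), ontable(f)}

== RESULT ==
["clear(f)", "holding(e)", "ontable(f)"]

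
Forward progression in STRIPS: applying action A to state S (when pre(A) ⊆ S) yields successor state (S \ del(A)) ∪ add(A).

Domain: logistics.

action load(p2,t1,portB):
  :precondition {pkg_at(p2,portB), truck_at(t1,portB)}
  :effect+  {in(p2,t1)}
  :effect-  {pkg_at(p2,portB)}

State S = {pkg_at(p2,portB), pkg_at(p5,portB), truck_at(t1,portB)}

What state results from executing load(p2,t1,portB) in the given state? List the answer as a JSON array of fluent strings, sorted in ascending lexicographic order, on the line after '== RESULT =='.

Compute (S \ del) ∪ add:
  pre ⊆ S: {pkg_at(p2,portB), truck_at(t1,portB)} ⊆ S  — applicable
  S \ del = {pkg_at(p5,portB), truck_at(t1,portB)}
  ∪ add   = {in(p2,t1), pkg_at(p5,portB), truck_at(t1,portB)}

== RESULT ==
["in(p2,t1)", "pkg_at(p5,portB)", "truck_at(t1,portB)"]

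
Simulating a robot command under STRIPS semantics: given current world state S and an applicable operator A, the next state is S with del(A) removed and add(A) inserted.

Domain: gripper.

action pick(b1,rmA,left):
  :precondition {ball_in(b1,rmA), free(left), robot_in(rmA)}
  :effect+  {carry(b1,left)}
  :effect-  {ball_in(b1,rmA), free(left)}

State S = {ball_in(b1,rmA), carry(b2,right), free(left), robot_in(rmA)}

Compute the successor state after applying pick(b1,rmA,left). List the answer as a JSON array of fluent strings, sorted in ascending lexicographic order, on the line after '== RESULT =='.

Compute (S \ del) ∪ add:
  pre ⊆ S: {ball_in(b1,rmA), free(left), robot_in(rmA)} ⊆ S  — applicable
  S \ del = {carry(b2,right), robot_in(rmA)}
  ∪ add   = {carry(b1,left), carry(b2,right), robot_in(rmA)}

== RESULT ==
["carry(b1,left)", "carry(b2,right)", "robot_in(rmA)"]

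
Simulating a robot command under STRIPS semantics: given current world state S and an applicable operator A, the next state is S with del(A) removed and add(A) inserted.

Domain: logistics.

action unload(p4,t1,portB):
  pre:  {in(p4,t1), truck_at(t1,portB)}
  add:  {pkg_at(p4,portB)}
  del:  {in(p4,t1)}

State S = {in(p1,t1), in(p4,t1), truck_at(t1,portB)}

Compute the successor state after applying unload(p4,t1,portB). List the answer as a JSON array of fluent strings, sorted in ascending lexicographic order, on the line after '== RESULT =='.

Progress:
  pre ⊆ S: {in(p4,t1), truck_at(t1,portB)} ⊆ S  — applicable
  S \ del = {in(p1,t1), truck_at(t1,portB)}
  ∪ add   = {in(p1,t1), pkg_at(p4,portB), truck_at(t1,portB)}

== RESULT ==
["in(p1,t1)", "pkg_at(p4,portB)", "truck_at(t1,portB)"]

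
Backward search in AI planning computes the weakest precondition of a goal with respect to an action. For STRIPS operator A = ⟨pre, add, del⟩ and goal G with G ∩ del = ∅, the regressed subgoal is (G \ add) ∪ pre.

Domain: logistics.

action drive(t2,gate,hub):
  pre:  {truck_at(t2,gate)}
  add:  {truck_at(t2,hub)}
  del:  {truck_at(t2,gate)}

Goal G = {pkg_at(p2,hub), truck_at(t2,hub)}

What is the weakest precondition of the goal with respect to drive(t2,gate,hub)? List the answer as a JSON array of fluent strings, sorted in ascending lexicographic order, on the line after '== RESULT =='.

Regress:
  G ∩ del = {}  (empty — regression defined)
  G \ add = {pkg_at(p2,hub), truck_at(t2,hub)} \ {truck_at(t2,hub)} = {pkg_at(p2,hub)}
  ∪ pre   = {pkg_at(p2,hub)} ∪ {truck_at(t2,gate)}
          = {pkg_at(p2,hub), truck_at(t2,gate)}

== RESULT ==
["pkg_at(p2,hub)", "truck_at(t2,gate)"]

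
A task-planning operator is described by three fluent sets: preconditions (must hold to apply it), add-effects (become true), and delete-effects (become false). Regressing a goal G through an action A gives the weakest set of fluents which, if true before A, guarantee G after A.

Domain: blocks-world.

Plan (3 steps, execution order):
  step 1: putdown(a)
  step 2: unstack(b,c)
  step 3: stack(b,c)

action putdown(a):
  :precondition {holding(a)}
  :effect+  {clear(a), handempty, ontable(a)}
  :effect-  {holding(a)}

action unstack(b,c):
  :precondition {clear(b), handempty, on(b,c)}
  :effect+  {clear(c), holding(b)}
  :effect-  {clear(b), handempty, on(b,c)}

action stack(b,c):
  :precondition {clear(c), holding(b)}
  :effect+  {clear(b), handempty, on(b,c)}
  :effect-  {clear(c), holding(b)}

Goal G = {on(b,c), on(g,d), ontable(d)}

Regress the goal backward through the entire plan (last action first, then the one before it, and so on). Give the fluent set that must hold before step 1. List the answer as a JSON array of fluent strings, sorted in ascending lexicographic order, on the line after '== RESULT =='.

Regress step by step:
  through step 3 (stack(b,c)): drop {on(b,c)}, keep {on(g,d), ontable(d)}, require {clear(c), holding(b)}
    → {clear(c), holding(b), on(g,d), ontable(d)}
  through step 2 (unstack(b,c)): drop {clear(c), holding(b)}, keep {on(g,d), ontable(d)}, require {clear(b), handempty, on(b,c)}
    → {clear(b), handempty, on(b,c), on(g,d), ontable(d)}
  through step 1 (putdown(a)): drop {handempty}, keep {clear(b), on(b,c), on(g,d), ontable(d)}, require {holding(a)}
    → {clear(b), holding(a), on(b,c), on(g,d), ontable(d)}

== RESULT ==
["clear(b)", "holding(a)", "on(b,c)", "on(g,d)", "ontable(d)"]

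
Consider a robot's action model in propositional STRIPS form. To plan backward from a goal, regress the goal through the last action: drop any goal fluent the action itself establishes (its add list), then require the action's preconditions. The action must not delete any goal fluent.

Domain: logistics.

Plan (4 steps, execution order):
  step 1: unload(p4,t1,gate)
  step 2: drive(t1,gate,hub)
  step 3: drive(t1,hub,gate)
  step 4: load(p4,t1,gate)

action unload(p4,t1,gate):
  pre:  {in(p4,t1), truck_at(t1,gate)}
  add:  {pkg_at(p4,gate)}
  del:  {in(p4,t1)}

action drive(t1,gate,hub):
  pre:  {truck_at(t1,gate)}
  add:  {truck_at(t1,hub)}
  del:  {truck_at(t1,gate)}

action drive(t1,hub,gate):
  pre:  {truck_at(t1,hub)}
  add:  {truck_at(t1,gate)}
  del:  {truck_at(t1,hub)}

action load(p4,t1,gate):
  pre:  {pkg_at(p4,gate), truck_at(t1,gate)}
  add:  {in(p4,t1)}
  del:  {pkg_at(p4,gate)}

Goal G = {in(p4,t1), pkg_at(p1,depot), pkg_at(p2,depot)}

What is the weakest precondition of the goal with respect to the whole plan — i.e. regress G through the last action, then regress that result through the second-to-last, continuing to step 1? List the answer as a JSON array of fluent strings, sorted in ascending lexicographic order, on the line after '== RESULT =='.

Work backward from the goal:
  through step 4 (load(p4,t1,gate)): drop {in(p4,t1)}, keep {pkg_at(p1,depot), pkg_at(p2,depot)}, require {pkg_at(p4,gate), truck_at(t1,gate)}
    → {pkg_at(p1,depot), pkg_at(p2,depot), pkg_at(p4,gate), truck_at(t1,gate)}
  through step 3 (drive(t1,hub,gate)): drop {truck_at(t1,gate)}, keep {pkg_at(p1,depot), pkg_at(p2,depot), pkg_at(p4,gate)}, require {truck_at(t1,hub)}
    → {pkg_at(p1,depot), pkg_at(p2,depot), pkg_at(p4,gate), truck_at(t1,hub)}
  through step 2 (drive(t1,gate,hub)): drop {truck_at(t1,hub)}, keep {pkg_at(p1,depot), pkg_at(p2,depot), pkg_at(p4,gate)}, require {truck_at(t1,gate)}
    → {pkg_at(p1,depot), pkg_at(p2,depot), pkg_at(p4,gate), truck_at(t1,gate)}
  through step 1 (unload(p4,t1,gate)): drop {pkg_at(p4,gate)}, keep {pkg_at(p1,depot), pkg_at(p2,depot), truck_at(t1,gate)}, require {in(p4,t1), truck_at(t1,gate)}
    → {in(p4,t1), pkg_at(p1,depot), pkg_at(p2,depot), truck_at(t1,gate)}

== RESULT ==
["in(p4,t1)", "pkg_at(p1,depot)", "pkg_at(p2,depot)", "truck_at(t1,gate)"]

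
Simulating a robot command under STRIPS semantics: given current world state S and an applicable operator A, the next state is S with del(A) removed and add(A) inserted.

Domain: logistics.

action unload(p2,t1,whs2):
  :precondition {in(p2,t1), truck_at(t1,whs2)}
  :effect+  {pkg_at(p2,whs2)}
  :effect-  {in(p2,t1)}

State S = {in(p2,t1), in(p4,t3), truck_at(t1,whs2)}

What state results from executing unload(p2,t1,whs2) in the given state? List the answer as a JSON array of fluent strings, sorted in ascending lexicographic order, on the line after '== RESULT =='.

Progress:
  pre ⊆ S: {in(p2,t1), truck_at(t1,whs2)} ⊆ S  — applicable
  S \ del = {in(p4,t3), truck_at(t1,whs2)}
  ∪ add   = {in(p4,t3), pkg_at(p2,whs2), truck_at(t1,whs2)}

== RESULT ==
["in(p4,t3)", "pkg_at(p2,whs2)", "truck_at(t1,whs2)"]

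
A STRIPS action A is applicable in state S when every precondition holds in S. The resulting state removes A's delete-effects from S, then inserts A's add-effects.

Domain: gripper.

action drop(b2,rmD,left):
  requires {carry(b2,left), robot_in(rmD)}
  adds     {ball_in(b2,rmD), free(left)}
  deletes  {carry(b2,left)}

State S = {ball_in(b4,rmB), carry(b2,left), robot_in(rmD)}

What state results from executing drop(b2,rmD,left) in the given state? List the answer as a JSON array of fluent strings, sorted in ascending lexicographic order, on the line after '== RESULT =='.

Compute (S \ del) ∪ add:
  pre ⊆ S: {carry(b2,left), robot_in(rmD)} ⊆ S  — applicable
  S \ del = {ball_in(b4,rmB), robot_in(rmD)}
  ∪ add   = {ball_in(b2,rmD), ball_in(b4,rmB), free(left), robot_in(rmD)}

== RESULT ==
["ball_in(b2,rmD)", "ball_in(b4,rmB)", "free(left)", "robot_in(rmD)"]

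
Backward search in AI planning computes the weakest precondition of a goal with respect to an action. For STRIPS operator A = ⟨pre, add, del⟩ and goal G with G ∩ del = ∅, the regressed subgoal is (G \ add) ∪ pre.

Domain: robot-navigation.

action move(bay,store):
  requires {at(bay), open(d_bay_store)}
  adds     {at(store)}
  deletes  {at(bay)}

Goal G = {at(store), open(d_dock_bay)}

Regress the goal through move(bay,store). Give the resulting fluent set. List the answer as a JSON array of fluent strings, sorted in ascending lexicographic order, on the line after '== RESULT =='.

Regress:
  G ∩ del = {}  (empty — regression defined)
  G \ add = {at(store), open(d_dock_bay)} \ {at(store)} = {open(d_dock_bay)}
  ∪ pre   = {open(d_dock_bay)} ∪ {at(bay), open(d_bay_store)}
          = {at(bay), open(d_bay_store), open(d_dock_bay)}

== RESULT ==
["at(bay)", "open(d_bay_store)", "open(d_dock_bay)"]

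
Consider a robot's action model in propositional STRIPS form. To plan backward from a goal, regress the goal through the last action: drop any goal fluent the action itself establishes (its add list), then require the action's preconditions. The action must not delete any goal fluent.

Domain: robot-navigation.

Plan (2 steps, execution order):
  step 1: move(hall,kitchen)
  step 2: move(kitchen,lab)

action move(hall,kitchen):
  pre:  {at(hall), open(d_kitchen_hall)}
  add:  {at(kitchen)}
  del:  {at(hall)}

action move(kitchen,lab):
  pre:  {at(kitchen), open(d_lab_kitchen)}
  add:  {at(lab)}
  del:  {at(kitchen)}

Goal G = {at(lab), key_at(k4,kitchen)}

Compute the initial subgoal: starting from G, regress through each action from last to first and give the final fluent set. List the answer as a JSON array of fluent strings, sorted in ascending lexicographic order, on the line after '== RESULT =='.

Work backward from the goal:
  through step 2 (move(kitchen,lab)): drop {at(lab)}, keep {key_at(k4,kitchen)}, require {at(kitchen), open(d_lab_kitchen)}
    → {at(kitchen), key_at(k4,kitchen), open(d_lab_kitchen)}
  through step 1 (move(hall,kitchen)): drop {at(kitchen)}, keep {key_at(k4,kitchen), open(d_lab_kitchen)}, require {at(hall), open(d_kitchen_hall)}
    → {at(hall), key_at(k4,kitchen), open(d_kitchen_hall), open(d_lab_kitchen)}

== RESULT ==
["at(hall)", "key_at(k4,kitchen)", "open(d_kitchen_hall)", "open(d_lab_kitchen)"]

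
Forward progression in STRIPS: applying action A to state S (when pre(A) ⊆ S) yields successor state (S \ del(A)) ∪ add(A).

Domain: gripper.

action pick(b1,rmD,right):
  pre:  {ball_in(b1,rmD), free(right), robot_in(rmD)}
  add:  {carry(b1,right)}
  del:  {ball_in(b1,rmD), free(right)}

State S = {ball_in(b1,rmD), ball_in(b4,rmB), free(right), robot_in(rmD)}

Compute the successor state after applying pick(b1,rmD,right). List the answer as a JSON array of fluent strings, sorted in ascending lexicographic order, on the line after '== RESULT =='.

Progress:
  pre ⊆ S: {ball_in(b1,rmD), free(right), robot_in(rmD)} ⊆ S  — applicable
  S \ del = {ball_in(b4,rmB), robot_in(rmD)}
  ∪ add   = {ball_in(b4,rmB), carry(b1,right), robot_in(rmD)}

== RESULT ==
["ball_in(b4,rmB)", "carry(b1,right)", "robot_in(rmD)"]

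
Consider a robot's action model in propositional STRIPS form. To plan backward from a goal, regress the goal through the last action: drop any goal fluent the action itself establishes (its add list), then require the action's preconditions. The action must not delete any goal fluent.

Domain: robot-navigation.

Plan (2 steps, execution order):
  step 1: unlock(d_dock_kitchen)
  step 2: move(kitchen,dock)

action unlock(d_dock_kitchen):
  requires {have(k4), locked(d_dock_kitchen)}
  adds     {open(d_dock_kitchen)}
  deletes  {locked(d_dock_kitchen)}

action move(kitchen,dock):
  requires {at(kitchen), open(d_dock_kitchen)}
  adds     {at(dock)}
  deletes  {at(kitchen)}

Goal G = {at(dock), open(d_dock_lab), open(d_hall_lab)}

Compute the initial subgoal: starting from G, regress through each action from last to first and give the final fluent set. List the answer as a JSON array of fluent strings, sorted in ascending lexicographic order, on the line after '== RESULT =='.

Work backward from the goal:
  through step 2 (move(kitchen,dock)): drop {at(dock)}, keep {open(d_dock_lab), open(d_hall_lab)}, require {at(kitchen), open(d_dock_kitchen)}
    → {at(kitchen), open(d_dock_kitchen), open(d_dock_lab), open(d_hall_lab)}
  through step 1 (unlock(d_dock_kitchen)): drop {open(d_dock_kitchen)}, keep {at(kitchen), open(d_dock_lab), open(d_hall_lab)}, require {have(k4), locked(d_dock_kitchen)}
    → {at(kitchen), have(k4), locked(d_dock_kitchen), open(d_dock_lab), open(d_hall_lab)}

== RESULT ==
["at(kitchen)", "have(k4)", "locked(d_dock_kitchen)", "open(d_dock_lab)", "open(d_hall_lab)"]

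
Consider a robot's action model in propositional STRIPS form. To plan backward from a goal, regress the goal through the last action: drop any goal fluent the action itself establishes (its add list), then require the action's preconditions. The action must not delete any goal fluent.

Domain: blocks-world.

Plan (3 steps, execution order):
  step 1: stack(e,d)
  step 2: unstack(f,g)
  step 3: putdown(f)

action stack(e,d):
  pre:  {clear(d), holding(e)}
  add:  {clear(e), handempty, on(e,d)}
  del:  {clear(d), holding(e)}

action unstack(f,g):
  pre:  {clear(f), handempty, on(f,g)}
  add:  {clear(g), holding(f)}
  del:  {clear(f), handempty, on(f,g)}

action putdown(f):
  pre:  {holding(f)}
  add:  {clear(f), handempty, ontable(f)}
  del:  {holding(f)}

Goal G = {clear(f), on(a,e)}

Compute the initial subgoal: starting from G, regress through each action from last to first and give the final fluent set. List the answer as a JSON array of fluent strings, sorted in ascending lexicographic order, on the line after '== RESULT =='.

Regress step by step:
  through step 3 (putdown(f)): drop {clear(f)}, keep {on(a,e)}, require {holding(f)}
    → {holding(f), on(a,e)}
  through step 2 (unstack(f,g)): drop {holding(f)}, keep {on(a,e)}, require {clear(f), handempty, on(f,g)}
    → {clear(f), handempty, on(a,e), on(f,g)}
  through step 1 (stack(e,d)): drop {handempty}, keep {clear(f), on(a,e), on(f,g)}, require {clear(d), holding(e)}
    → {clear(d), clear(f), holding(e), on(a,e), on(f,g)}

== RESULT ==
["clear(d)", "clear(f)", "holding(e)", "on(a,e)", "on(f,g)"]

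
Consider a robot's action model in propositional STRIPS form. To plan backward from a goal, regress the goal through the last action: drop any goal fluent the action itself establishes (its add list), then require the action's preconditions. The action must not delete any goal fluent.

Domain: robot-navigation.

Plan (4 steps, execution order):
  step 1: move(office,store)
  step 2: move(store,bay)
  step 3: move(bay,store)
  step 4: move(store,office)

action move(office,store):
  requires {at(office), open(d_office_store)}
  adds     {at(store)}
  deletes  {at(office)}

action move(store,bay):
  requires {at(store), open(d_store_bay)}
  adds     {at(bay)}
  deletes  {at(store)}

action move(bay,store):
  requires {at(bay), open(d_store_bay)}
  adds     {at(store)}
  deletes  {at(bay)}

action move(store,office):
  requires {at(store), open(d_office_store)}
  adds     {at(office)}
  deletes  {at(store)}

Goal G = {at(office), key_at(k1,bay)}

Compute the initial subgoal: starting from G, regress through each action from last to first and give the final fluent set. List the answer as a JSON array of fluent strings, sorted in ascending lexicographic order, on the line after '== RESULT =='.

Regress step by step:
  through step 4 (move(store,office)): drop {at(office)}, keep {key_at(k1,bay)}, require {at(store), open(d_office_store)}
    → {at(store), key_at(k1,bay), open(d_office_store)}
  through step 3 (move(bay,store)): drop {at(store)}, keep {key_at(k1,bay), open(d_office_store)}, require {at(bay), open(d_store_bay)}
    → {at(bay), key_at(k1,bay), open(d_office_store), open(d_store_bay)}
  through step 2 (move(store,bay)): drop {at(bay)}, keep {key_at(k1,bay), open(d_office_store), open(d_store_bay)}, require {at(store), open(d_store_bay)}
    → {at(store), key_at(k1,bay), open(d_office_store), open(d_store_bay)}
  through step 1 (move(office,store)): drop {at(store)}, keep {key_at(k1,bay), open(d_office_store), open(d_store_bay)}, require {at(office), open(d_office_store)}
    → {at(office), key_at(k1,bay), open(d_office_store), open(d_store_bay)}

== RESULT ==
["at(office)", "key_at(k1,bay)", "open(d_office_store)", "open(d_store_bay)"]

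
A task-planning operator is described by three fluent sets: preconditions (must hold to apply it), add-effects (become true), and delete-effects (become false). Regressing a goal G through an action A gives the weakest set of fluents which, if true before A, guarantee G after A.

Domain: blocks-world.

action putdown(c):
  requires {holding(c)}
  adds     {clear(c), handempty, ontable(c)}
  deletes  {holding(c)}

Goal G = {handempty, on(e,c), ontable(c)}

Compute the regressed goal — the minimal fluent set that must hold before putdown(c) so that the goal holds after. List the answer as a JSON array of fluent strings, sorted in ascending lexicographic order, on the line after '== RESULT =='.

Regress:
  G ∩ del = {}  (empty — regression defined)
  G \ add = {handempty, on(e,c), ontable(c)} \ {clear(c), handempty, ontable(c)} = {on(e,c)}
  ∪ pre   = {on(e,c)} ∪ {holding(c)}
          = {holding(c), on(e,c)}

== RESULT ==
["holding(c)", "on(e,c)"]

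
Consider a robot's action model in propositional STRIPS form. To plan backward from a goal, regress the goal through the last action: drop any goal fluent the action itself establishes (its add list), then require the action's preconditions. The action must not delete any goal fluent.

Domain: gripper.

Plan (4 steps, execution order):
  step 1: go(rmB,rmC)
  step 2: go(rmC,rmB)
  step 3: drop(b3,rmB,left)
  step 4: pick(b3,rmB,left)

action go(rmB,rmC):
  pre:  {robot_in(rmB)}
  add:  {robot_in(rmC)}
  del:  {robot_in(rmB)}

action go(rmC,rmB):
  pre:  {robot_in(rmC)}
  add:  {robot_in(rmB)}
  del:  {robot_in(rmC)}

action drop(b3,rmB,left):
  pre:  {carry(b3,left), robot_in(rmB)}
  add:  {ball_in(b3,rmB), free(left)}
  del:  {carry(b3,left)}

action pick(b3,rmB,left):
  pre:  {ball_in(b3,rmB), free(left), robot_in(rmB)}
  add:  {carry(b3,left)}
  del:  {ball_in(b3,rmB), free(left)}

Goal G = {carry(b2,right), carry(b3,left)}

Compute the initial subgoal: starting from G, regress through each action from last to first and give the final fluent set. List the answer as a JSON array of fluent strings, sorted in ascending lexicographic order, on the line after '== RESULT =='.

Regress step by step:
  through step 4 (pick(b3,rmB,left)): drop {carry(b3,left)}, keep {carry(b2,right)}, require {ball_in(b3,rmB), free(left), robot_in(rmB)}
    → {ball_in(b3,rmB), carry(b2,right), free(left), robot_in(rmB)}
  through step 3 (drop(b3,rmB,left)): drop {ball_in(b3,rmB), free(left)}, keep {carry(b2,right), robot_in(rmB)}, require {carry(b3,left), robot_in(rmB)}
    → {carry(b2,right), carry(b3,left), robot_in(rmB)}
  through step 2 (go(rmC,rmB)): drop {robot_in(rmB)}, keep {carry(b2,right), carry(b3,left)}, require {robot_in(rmC)}
    → {carry(b2,right), carry(b3,left), robot_in(rmC)}
  through step 1 (go(rmB,rmC)): drop {robot_in(rmC)}, keep {carry(b2,right), carry(b3,left)}, require {robot_in(rmB)}
    → {carry(b2,right), carry(b3,left), robot_in(rmB)}

== RESULT ==
["carry(b2,right)", "carry(b3,left)", "robot_in(rmB)"]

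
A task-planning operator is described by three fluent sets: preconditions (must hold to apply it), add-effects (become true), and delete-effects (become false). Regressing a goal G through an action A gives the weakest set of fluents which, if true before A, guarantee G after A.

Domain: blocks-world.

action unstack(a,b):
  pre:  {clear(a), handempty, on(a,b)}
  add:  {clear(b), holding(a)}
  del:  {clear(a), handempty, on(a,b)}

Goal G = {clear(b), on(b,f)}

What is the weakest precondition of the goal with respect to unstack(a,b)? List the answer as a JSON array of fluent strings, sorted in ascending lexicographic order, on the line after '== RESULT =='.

Regress:
  G ∩ del = {}  (empty — regression defined)
  G \ add = {clear(b), on(b,f)} \ {clear(b), holding(a)} = {on(b,f)}
  ∪ pre   = {on(b,f)} ∪ {clear(a), handempty, on(a,b)}
          = {clear(a), handempty, on(a,b), on(b,f)}

== RESULT ==
["clear(a)", "handempty", "on(a,b)", "on(b,f)"]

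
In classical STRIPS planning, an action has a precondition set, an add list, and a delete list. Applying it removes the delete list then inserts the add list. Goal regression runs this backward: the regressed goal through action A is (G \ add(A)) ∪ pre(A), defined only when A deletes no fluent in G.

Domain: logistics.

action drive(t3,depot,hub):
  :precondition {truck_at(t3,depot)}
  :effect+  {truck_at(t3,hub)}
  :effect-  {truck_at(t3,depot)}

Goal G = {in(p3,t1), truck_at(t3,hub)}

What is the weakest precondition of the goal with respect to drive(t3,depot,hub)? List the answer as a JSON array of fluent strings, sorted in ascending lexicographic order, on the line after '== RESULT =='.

Compute (G \ add) ∪ pre:
  G ∩ del = {}  (empty — regression defined)
  G \ add = {in(p3,t1), truck_at(t3,hub)} \ {truck_at(t3,hub)} = {in(p3,t1)}
  ∪ pre   = {in(p3,t1)} ∪ {truck_at(t3,depot)}
          = {in(p3,t1), truck_at(t3,depot)}

== RESULT ==
["in(p3,t1)", "truck_at(t3,depot)"]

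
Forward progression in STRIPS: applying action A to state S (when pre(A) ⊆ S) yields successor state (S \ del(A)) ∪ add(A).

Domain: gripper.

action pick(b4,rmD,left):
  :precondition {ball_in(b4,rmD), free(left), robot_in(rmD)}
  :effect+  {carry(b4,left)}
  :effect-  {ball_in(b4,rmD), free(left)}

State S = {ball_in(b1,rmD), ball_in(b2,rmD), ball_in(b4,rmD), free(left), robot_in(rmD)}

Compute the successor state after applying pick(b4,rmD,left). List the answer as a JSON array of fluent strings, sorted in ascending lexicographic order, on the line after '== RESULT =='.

Progress:
  pre ⊆ S: {ball_in(b4,rmD), free(left), robot_in(rmD)} ⊆ S  — applicable
  S \ del = {ball_in(b1,rmD), ball_in(b2,rmD), robot_in(rmD)}
  ∪ add   = {ball_in(b1,rmD), ball_in(b2,rmD), carry(b4,left), robot_in(rmD)}

== RESULT ==
["ball_in(b1,rmD)", "ball_in(b2,rmD)", "carry(b4,left)", "robot_in(rmD)"]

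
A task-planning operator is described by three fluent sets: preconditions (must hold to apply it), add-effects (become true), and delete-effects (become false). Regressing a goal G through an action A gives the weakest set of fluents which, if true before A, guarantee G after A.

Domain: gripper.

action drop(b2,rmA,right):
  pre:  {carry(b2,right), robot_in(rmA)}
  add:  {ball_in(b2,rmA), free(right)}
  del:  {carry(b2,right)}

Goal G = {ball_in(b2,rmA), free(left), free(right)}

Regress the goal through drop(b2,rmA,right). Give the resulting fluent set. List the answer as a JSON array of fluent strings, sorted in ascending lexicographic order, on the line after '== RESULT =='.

Regress:
  G ∩ del = {}  (empty — regression defined)
  G \ add = {ball_in(b2,rmA), free(left), free(right)} \ {ball_in(b2,rmA), free(right)} = {free(left)}
  ∪ pre   = {free(left)} ∪ {carry(b2,right), robot_in(rmA)}
          = {carry(b2,right), free(left), robot_in(rmA)}

== RESULT ==
["carry(b2,right)", "free(left)", "robot_in(rmA)"]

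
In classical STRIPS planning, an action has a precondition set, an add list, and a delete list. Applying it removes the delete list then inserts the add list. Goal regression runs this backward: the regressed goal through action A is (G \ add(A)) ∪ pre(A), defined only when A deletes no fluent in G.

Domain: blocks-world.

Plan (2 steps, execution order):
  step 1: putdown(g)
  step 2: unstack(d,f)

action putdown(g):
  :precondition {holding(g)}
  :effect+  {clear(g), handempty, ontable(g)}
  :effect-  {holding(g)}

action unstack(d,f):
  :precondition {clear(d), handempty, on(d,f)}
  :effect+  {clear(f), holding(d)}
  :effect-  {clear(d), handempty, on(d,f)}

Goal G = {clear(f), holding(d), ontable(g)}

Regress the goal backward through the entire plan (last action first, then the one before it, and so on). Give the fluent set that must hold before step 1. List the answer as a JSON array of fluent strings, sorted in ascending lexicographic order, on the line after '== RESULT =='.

Work backward from the goal:
  through step 2 (unstack(d,f)): drop {clear(f), holding(d)}, keep {ontable(g)}, require {clear(d), handempty, on(d,f)}
    → {clear(d), handempty, on(d,f), ontable(g)}
  through step 1 (putdown(g)): drop {handempty, ontable(g)}, keep {clear(d), on(d,f)}, require {holding(g)}
    → {clear(d), holding(g), on(d,f)}

== RESULT ==
["clear(d)", "holding(g)", "on(d,f)"]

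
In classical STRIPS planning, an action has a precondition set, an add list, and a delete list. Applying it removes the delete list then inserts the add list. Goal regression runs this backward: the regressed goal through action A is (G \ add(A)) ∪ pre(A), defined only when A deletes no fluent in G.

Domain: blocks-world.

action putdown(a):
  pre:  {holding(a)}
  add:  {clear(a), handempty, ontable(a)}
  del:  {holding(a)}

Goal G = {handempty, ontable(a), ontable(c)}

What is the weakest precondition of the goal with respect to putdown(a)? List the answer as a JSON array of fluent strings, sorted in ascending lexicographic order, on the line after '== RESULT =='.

Compute (G \ add) ∪ pre:
  G ∩ del = {}  (empty — regression defined)
  G \ add = {handempty, ontable(a), ontable(c)} \ {clear(a), handempty, ontable(a)} = {ontable(c)}
  ∪ pre   = {ontable(c)} ∪ {holding(a)}
          = {holding(a), ontable(c)}

== RESULT ==
["holding(a)", "ontable(c)"]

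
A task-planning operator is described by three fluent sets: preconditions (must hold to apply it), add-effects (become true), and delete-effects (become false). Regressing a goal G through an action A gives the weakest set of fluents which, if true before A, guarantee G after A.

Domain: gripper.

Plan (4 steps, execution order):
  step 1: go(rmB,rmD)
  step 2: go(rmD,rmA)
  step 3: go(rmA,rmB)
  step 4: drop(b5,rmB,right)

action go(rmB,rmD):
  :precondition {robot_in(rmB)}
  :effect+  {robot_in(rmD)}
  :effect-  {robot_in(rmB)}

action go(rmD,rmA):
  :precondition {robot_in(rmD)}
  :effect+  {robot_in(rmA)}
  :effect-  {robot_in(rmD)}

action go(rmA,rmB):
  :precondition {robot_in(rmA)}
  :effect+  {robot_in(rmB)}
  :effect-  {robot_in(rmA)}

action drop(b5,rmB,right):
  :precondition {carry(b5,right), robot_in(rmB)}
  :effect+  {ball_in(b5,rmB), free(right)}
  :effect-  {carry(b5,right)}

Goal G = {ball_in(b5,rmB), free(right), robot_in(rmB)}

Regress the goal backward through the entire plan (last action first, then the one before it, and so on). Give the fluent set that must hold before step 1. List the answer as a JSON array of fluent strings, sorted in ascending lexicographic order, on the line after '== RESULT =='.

Regress step by step:
  through step 4 (drop(b5,rmB,right)): drop {ball_in(b5,rmB), free(right)}, keep {robot_in(rmB)}, require {carry(b5,right), robot_in(rmB)}
    → {carry(b5,right), robot_in(rmB)}
  through step 3 (go(rmA,rmB)): drop {robot_in(rmB)}, keep {carry(b5,right)}, require {robot_in(rmA)}
    → {carry(b5,right), robot_in(rmA)}
  through step 2 (go(rmD,rmA)): drop {robot_in(rmA)}, keep {carry(b5,right)}, require {robot_in(rmD)}
    → {carry(b5,right), robot_in(rmD)}
  through step 1 (go(rmB,rmD)): drop {robot_in(rmD)}, keep {carry(b5,right)}, require {robot_in(rmB)}
    → {carry(b5,right), robot_in(rmB)}

== RESULT ==
["carry(b5,right)", "robot_in(rmB)"]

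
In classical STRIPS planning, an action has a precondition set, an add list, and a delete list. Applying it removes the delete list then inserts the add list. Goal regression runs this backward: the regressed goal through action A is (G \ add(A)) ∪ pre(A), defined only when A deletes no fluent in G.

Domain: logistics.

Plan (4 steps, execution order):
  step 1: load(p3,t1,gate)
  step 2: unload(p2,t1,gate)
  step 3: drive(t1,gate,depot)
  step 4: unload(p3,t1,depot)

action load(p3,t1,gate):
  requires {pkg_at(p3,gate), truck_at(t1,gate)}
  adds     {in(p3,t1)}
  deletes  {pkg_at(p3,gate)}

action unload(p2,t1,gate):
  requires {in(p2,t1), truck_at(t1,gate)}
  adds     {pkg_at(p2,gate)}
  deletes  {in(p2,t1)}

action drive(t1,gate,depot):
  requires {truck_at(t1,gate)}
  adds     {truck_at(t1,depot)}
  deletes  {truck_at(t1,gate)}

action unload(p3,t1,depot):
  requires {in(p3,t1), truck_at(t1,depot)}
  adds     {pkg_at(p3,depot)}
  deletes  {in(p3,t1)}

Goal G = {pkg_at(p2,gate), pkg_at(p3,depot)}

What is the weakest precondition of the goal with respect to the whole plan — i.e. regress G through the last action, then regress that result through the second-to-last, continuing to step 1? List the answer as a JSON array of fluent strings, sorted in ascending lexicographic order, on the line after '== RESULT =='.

Work backward from the goal:
  through step 4 (unload(p3,t1,depot)): drop {pkg_at(p3,depot)}, keep {pkg_at(p2,gate)}, require {in(p3,t1), truck_at(t1,depot)}
    → {in(p3,t1), pkg_at(p2,gate), truck_at(t1,depot)}
  through step 3 (drive(t1,gate,depot)): drop {truck_at(t1,depot)}, keep {in(p3,t1), pkg_at(p2,gate)}, require {truck_at(t1,gate)}
    → {in(p3,t1), pkg_at(p2,gate), truck_at(t1,gate)}
  through step 2 (unload(p2,t1,gate)): drop {pkg_at(p2,gate)}, keep {in(p3,t1), truck_at(t1,gate)}, require {in(p2,t1), truck_at(t1,gate)}
    → {in(p2,t1), in(p3,t1), truck_at(t1,gate)}
  through step 1 (load(p3,t1,gate)): drop {in(p3,t1)}, keep {in(p2,t1), truck_at(t1,gate)}, require {pkg_at(p3,gate), truck_at(t1,gate)}
    → {in(p2,t1), pkg_at(p3,gate), truck_at(t1,gate)}

== RESULT ==
["in(p2,t1)", "pkg_at(p3,gate)", "truck_at(t1,gate)"]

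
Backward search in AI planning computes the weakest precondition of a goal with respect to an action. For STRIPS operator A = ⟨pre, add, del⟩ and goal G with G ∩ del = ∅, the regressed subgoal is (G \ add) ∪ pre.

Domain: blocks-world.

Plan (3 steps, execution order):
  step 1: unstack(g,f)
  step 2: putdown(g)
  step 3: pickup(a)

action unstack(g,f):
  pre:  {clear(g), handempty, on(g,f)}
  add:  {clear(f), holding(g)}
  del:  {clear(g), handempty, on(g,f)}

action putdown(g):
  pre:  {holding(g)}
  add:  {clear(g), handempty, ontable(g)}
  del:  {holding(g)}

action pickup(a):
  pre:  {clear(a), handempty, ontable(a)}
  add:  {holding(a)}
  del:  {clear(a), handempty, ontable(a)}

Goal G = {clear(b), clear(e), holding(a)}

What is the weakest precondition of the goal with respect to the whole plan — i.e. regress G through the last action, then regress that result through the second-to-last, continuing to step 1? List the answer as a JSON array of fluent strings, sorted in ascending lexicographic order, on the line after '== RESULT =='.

Regress step by step:
  through step 3 (pickup(a)): drop {holding(a)}, keep {clear(b), clear(e)}, require {clear(a), handempty, ontable(a)}
    → {clear(a), clear(b), clear(e), handempty, ontable(a)}
  through step 2 (putdown(g)): drop {handempty}, keep {clear(a), clear(b), clear(e), ontable(a)}, require {holding(g)}
    → {clear(a), clear(b), clear(e), holding(g), ontable(a)}
  through step 1 (unstack(g,f)): drop {holding(g)}, keep {clear(a), clear(b), clear(e), ontable(a)}, require {clear(g), handempty, on(g,f)}
    → {clear(a), clear(b), clear(e), clear(g), handempty, on(g,f), ontable(a)}

== RESULT ==
["clear(a)", "clear(b)", "clear(e)", "clear(g)", "handempty", "on(g,f)", "ontable(a)"]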